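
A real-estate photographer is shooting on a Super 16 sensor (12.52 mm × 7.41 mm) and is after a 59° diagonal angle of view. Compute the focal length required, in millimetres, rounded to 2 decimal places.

12.86 mm

Sensor diagonal = √(12.52² + 7.41²) = √211.6585 ≈ 14.5485 mm.
From α = 2·arctan(d/2f) we get f = d / (2·tan(α/2)).
With d = 14.5485 mm and α/2 = 29.5°, tan(α/2) ≈ 0.56577, so f ≈ 14.5485 / 1.13155 ≈ 12.8572 mm.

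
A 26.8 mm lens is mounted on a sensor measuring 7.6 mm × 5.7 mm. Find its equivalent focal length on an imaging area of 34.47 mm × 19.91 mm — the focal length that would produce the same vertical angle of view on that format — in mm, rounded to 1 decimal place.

93.6 mm

Equal angle of view means equal height/f ratio, so f₂ = f₁ · (height₂/height₁) = 26.8 × 19.91/5.7.
f₂ = 26.8 × 3.49298 ≈ 93.612 mm.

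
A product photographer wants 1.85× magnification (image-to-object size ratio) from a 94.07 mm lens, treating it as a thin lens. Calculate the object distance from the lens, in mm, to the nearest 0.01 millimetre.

144.92 mm

With m = dᵢ/dₒ and 1/f = 1/dₒ + 1/dᵢ, substituting dᵢ = m·dₒ gives 1/f = (1 + 1/m)/dₒ, hence dₒ = f·(1 + 1/m).
dₒ = 94.07 × (1 + 1/1.85) = 94.07 × 1.54054 ≈ 144.919 mm.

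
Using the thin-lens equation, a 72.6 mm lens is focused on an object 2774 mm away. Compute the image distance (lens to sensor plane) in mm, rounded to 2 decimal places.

74.55 mm

1/dᵢ = 1/f − 1/dₒ = 1/72.6 − 1/2774 = 0.0134136 mm⁻¹.
dᵢ = 1/0.0134136 ≈ 74.5511 mm.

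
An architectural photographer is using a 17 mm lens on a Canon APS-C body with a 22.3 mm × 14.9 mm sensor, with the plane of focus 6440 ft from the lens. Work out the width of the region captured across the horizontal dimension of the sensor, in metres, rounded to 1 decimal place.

dₒ: 6440 ft × 304.8 mm/ft = 1962911.94 mm.
Similar triangles through the lens centre give W/dₒ = w/dᵢ; with 1/f = 1/dₒ + 1/dᵢ this gives W = w·(dₒ − f)/f.
W = 22.3 mm × (1.96291e+06 − 17) / 17 = 22.3 × 115464.4081 ≈ 2574856.300 mm = 2574.86 m.

2574.9 m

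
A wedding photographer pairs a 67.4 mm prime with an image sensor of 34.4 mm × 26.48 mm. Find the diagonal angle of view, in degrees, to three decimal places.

Sensor diagonal = √(34.4² + 26.48²) = √1884.5504 ≈ 43.4114 mm.
Angle of view α = 2·arctan(d/2f) with d = 43.4114 mm and f = 67.4 mm.
d/2f = 0.32204; arctan(0.32204) ≈ 17.8508°, so α ≈ 35.7016°.

35.702°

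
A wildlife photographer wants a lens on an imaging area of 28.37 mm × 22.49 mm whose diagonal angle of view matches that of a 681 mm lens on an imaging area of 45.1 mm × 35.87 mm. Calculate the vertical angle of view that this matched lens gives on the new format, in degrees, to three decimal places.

3.011°

Sensor diagonal = √(45.1² + 35.87²) = √3320.6669 ≈ 57.6252 mm.
Sensor diagonal = √(28.37² + 22.49²) = √1310.6570 ≈ 36.2030 mm.
Equal diagonal AOV ⇒ f₂ = f₁ · 36.2030/57.6252 = 681 × 0.62825 ≈ 427.8376 mm.
Vertical AOV on the new format = 2·arctan(22.49 / (2 × 427.8376)) = 2·arctan(0.02628) ≈ 3.0112°.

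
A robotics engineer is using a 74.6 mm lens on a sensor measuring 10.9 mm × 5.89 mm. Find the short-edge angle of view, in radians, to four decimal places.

Angle of view α = 2·arctan(h/2f) with h = 5.89 mm and f = 74.6 mm.
h/2f = 0.03948; arctan(0.03948) ≈ 0.0395 rad, so α ≈ 0.0789 rad.

0.0789 rad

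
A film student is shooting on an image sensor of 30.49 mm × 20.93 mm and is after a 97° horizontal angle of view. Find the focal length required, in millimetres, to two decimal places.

13.49 mm

From α = 2·arctan(w/2f) we get f = w / (2·tan(α/2)).
With w = 30.49 mm and α/2 = 48.5°, tan(α/2) ≈ 1.13029, so f ≈ 30.49 / 2.26059 ≈ 13.4876 mm.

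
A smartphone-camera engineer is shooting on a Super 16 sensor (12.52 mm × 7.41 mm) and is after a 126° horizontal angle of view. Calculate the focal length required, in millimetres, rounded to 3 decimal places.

From α = 2·arctan(w/2f) we get f = w / (2·tan(α/2)).
With w = 12.52 mm and α/2 = 63°, tan(α/2) ≈ 1.96261, so f ≈ 12.52 / 3.92522 ≈ 3.1896 mm.

3.190 mm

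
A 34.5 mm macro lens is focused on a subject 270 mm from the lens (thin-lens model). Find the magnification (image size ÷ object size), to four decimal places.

Thin lens: 1/f = 1/dₒ + 1/dᵢ → 1/dᵢ = 1/34.5 − 1/270 = 0.0252818 mm⁻¹, so dᵢ ≈ 39.5541 mm.
Magnification m = dᵢ/dₒ = 39.5541/270 ≈ 0.14650.

0.1465×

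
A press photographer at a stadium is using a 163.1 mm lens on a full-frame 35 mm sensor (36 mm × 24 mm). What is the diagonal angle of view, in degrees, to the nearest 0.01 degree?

15.11°

Sensor diagonal = √(36² + 24²) = √1872.0000 ≈ 43.2666 mm.
Angle of view α = 2·arctan(d/2f) with d = 43.2666 mm and f = 163.1 mm.
d/2f = 0.13264; arctan(0.13264) ≈ 7.5555°, so α ≈ 15.1110°.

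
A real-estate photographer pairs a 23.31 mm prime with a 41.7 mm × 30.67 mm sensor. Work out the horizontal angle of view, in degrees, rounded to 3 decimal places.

Angle of view α = 2·arctan(w/2f) with w = 41.7 mm and f = 23.31 mm.
w/2f = 0.89447; arctan(0.89447) ≈ 41.8115°, so α ≈ 83.6231°.

83.623°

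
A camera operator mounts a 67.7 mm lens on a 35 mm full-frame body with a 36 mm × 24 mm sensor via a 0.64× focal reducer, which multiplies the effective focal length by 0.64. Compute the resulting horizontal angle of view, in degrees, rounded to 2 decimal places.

45.12°

Effective focal length f = 67.7 × 0.64 = 43.328 mm.
α = 2·arctan(36 / (2 × 43.328)) = 2·arctan(0.41544) ≈ 45.1195°.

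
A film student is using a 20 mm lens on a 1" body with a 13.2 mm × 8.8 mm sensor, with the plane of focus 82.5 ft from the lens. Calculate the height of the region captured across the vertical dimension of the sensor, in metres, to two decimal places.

11.06 m

dₒ: 82.5 ft × 304.8 mm/ft = 25146.00 mm.
Similar triangles through the lens centre give W/dₒ = h/dᵢ; with 1/f = 1/dₒ + 1/dᵢ this gives W = h·(dₒ − f)/f.
W = 8.8 mm × (25146 − 20) / 20 = 8.8 × 1256.3000 ≈ 11055.440 mm = 11.0554 m.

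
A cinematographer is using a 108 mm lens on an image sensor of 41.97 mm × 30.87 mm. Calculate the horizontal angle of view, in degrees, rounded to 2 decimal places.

Angle of view α = 2·arctan(w/2f) with w = 41.97 mm and f = 108 mm.
w/2f = 0.19431; arctan(0.19431) ≈ 10.9959°, so α ≈ 21.9917°.

21.99°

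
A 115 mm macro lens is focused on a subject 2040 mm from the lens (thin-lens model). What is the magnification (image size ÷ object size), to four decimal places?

0.0597×

Thin lens: 1/f = 1/dₒ + 1/dᵢ → 1/dᵢ = 1/115 − 1/2040 = 0.0082055 mm⁻¹, so dᵢ ≈ 121.8701 mm.
Magnification m = dᵢ/dₒ = 121.8701/2040 ≈ 0.05974.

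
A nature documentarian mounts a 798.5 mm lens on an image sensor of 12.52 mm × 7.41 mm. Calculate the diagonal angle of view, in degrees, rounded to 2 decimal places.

Sensor diagonal = √(12.52² + 7.41²) = √211.6585 ≈ 14.5485 mm.
Angle of view α = 2·arctan(d/2f) with d = 14.5485 mm and f = 798.5 mm.
d/2f = 0.00911; arctan(0.00911) ≈ 0.5219°, so α ≈ 1.0439°.

1.04°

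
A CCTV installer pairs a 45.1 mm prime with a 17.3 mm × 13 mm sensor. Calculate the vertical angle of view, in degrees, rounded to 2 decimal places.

Angle of view α = 2·arctan(h/2f) with h = 13 mm and f = 45.1 mm.
h/2f = 0.14412; arctan(0.14412) ≈ 8.2012°, so α ≈ 16.4025°.

16.40°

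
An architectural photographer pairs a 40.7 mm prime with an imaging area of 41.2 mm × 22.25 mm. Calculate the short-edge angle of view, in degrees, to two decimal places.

Angle of view α = 2·arctan(h/2f) with h = 22.25 mm and f = 40.7 mm.
h/2f = 0.27334; arctan(0.27334) ≈ 15.2879°, so α ≈ 30.5757°.

30.58°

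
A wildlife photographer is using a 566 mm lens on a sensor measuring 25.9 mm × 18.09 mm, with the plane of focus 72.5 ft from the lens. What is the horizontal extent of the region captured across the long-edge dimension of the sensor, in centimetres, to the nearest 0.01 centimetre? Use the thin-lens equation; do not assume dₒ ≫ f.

98.53 cm

dₒ: 72.5 ft × 304.8 mm/ft = 22098.00 mm.
Similar triangles through the lens centre give W/dₒ = w/dᵢ; with 1/f = 1/dₒ + 1/dᵢ this gives W = w·(dₒ − f)/f.
W = 25.9 mm × (22098 − 566) / 566 = 25.9 × 38.0424 ≈ 985.298 mm = 98.5298 cm.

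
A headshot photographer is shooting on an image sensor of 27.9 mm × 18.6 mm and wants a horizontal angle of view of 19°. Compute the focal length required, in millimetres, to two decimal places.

From α = 2·arctan(w/2f) we get f = w / (2·tan(α/2)).
With w = 27.9 mm and α/2 = 9.5°, tan(α/2) ≈ 0.16734, so f ≈ 27.9 / 0.33469 ≈ 83.3619 mm.

83.36 mm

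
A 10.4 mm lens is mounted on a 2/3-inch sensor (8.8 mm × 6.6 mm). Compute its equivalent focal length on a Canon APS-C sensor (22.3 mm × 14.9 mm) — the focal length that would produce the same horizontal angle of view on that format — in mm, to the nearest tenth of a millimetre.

Equal angle of view means equal width/f ratio, so f₂ = f₁ · (width₂/width₁) = 10.4 × 22.3/8.8.
f₂ = 10.4 × 2.53409 ≈ 26.355 mm.

26.4 mm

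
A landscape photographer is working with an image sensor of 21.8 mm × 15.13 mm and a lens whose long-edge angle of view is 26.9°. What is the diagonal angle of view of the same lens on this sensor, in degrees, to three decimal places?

32.462°

From the long-edge AOV: f = 21.8 / (2·tan(13.45°)) = 21.8 / 0.47831 ≈ 45.5769 mm.
Sensor diagonal = √(21.8² + 15.13²) = √704.1569 ≈ 26.5360 mm.
Diagonal AOV = 2·arctan(26.5360 / (2 × 45.5769)) = 2·arctan(0.29111) ≈ 32.4618°.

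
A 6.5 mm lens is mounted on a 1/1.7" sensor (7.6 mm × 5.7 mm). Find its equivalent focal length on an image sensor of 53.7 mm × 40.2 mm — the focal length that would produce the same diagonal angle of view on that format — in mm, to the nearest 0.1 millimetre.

45.9 mm

Sensor diagonal = √(7.6² + 5.7²) = √90.2500 ≈ 9.5000 mm.
Sensor diagonal = √(53.7² + 40.2²) = √4499.7300 ≈ 67.0800 mm.
Equal angle of view means equal diagonal/f ratio, so f₂ = f₁ · (diagonal₂/diagonal₁) = 6.5 × 67.0800/9.5000.
f₂ = 6.5 × 7.06106 ≈ 45.897 mm.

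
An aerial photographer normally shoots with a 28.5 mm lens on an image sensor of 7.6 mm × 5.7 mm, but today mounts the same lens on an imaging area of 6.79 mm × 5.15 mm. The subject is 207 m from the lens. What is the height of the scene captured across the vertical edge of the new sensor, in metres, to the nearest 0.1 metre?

37.4 m

The focal length stays 28.5 mm; the relevant sensor dimension is now h = 5.15 mm. Object distance dₒ = 207 m = 207000 mm.
Thin-lens field height W = h·(dₒ − f)/f = 5.15 × (207000 − 28.5)/28.5 ≈ 37400.113 mm = 37.4001 m.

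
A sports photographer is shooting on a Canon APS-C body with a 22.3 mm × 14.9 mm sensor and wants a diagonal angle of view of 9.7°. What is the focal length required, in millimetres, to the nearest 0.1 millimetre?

158.0 mm

Sensor diagonal = √(22.3² + 14.9²) = √719.3000 ≈ 26.8198 mm.
From α = 2·arctan(d/2f) we get f = d / (2·tan(α/2)).
With d = 26.8198 mm and α/2 = 4.85°, tan(α/2) ≈ 0.08485, so f ≈ 26.8198 / 0.16970 ≈ 158.0400 mm.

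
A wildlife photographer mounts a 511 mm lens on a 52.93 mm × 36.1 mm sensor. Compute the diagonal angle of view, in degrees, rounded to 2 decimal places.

7.17°

Sensor diagonal = √(52.93² + 36.1²) = √4104.7949 ≈ 64.0687 mm.
Angle of view α = 2·arctan(d/2f) with d = 64.0687 mm and f = 511 mm.
d/2f = 0.06269; arctan(0.06269) ≈ 3.5871°, so α ≈ 7.1743°.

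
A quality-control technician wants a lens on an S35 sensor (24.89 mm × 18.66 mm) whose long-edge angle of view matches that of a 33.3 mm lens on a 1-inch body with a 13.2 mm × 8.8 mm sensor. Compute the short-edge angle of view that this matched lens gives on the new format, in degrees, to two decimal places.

16.90°

Equal long-edge AOV ⇒ f₂ = f₁ · 24.89/13.2 = 33.3 × 1.88561 ≈ 62.7907 mm.
Short-edge AOV on the new format = 2·arctan(18.66 / (2 × 62.7907)) = 2·arctan(0.14859) ≈ 16.9034°.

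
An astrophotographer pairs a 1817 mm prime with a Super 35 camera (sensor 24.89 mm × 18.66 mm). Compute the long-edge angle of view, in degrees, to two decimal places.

0.78°

Angle of view α = 2·arctan(w/2f) with w = 24.89 mm and f = 1817 mm.
w/2f = 0.00685; arctan(0.00685) ≈ 0.3924°, so α ≈ 0.7848°.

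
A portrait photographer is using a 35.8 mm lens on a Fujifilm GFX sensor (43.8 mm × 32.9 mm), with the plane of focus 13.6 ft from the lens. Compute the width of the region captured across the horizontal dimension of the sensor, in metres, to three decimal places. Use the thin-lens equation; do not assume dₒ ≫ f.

dₒ: 13.6 ft × 304.8 mm/ft = 4145.28 mm.
Similar triangles through the lens centre give W/dₒ = w/dᵢ; with 1/f = 1/dₒ + 1/dᵢ this gives W = w·(dₒ − f)/f.
W = 43.8 mm × (4145.28 − 35.8) / 35.8 = 43.8 × 114.7899 ≈ 5027.799 mm = 5.0278 m.

5.028 m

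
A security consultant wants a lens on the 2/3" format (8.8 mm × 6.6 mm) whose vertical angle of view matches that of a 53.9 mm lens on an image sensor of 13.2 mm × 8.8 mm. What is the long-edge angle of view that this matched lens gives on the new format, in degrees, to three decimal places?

12.424°

Equal vertical AOV ⇒ f₂ = f₁ · 6.6/8.8 = 53.9 × 0.75000 ≈ 40.4250 mm.
Long-edge AOV on the new format = 2·arctan(8.8 / (2 × 40.4250)) = 2·arctan(0.10884) ≈ 12.4236°.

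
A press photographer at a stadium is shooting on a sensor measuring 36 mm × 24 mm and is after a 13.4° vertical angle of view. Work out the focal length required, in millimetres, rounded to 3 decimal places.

102.151 mm

From α = 2·arctan(h/2f) we get f = h / (2·tan(α/2)).
With h = 24 mm and α/2 = 6.7°, tan(α/2) ≈ 0.11747, so f ≈ 24 / 0.23495 ≈ 102.1511 mm.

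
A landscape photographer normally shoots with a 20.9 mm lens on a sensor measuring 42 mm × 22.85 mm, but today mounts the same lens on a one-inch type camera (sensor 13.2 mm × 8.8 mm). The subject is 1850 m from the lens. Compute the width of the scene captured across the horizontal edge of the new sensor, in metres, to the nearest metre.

1168 m

The focal length stays 20.9 mm; the relevant sensor dimension is now w = 13.2 mm. Object distance dₒ = 1850 m = 1.85e+06 mm.
Thin-lens field width W = w·(dₒ − f)/f = 13.2 × (1.85e+06 − 20.9)/20.9 ≈ 1168407.853 mm = 1168.41 m.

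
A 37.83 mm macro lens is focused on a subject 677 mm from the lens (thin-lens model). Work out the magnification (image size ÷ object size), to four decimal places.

0.0592×

Thin lens: 1/f = 1/dₒ + 1/dᵢ → 1/dᵢ = 1/37.83 − 1/677 = 0.0249569 mm⁻¹, so dᵢ ≈ 40.0690 mm.
Magnification m = dᵢ/dₒ = 40.0690/677 ≈ 0.05919.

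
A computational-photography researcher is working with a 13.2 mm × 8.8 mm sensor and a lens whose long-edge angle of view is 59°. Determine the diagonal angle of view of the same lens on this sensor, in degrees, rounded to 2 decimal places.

From the long-edge AOV: f = 13.2 / (2·tan(29.5°)) = 13.2 / 1.13155 ≈ 11.6655 mm.
Sensor diagonal = √(13.2² + 8.8²) = √251.6800 ≈ 15.8644 mm.
Diagonal AOV = 2·arctan(15.8644 / (2 × 11.6655)) = 2·arctan(0.67997) ≈ 68.4294°.

68.43°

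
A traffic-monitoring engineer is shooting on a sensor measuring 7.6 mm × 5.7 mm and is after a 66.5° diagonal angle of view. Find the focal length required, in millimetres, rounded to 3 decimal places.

7.245 mm

Sensor diagonal = √(7.6² + 5.7²) = √90.2500 ≈ 9.5000 mm.
From α = 2·arctan(d/2f) we get f = d / (2·tan(α/2)).
With d = 9.5000 mm and α/2 = 33.25°, tan(α/2) ≈ 0.65563, so f ≈ 9.5000 / 1.31126 ≈ 7.2450 mm.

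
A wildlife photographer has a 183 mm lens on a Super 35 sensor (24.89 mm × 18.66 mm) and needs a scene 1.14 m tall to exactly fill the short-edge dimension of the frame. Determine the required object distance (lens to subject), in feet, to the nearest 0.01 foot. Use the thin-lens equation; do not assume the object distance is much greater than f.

W: 1.14 m = 1140 mm.
Magnification m = h/W = dᵢ/dₒ; combined with 1/f = 1/dₒ + 1/dᵢ this gives dₒ = f·(1 + W/h).
dₒ = 183 mm × (1 + 1140/18.66) = 183 × 62.0932 ≈ 11363.064 mm = 11363.064/304.8 ft = 37.2804 ft.

37.28 ft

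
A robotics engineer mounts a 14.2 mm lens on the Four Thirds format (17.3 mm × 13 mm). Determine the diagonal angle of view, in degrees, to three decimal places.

74.613°

Sensor diagonal = √(17.3² + 13²) = √468.2900 ≈ 21.6400 mm.
Angle of view α = 2·arctan(d/2f) with d = 21.6400 mm and f = 14.2 mm.
d/2f = 0.76197; arctan(0.76197) ≈ 37.3064°, so α ≈ 74.6128°.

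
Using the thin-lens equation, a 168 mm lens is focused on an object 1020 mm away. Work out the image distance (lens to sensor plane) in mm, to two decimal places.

1/dᵢ = 1/f − 1/dₒ = 1/168 − 1/1020 = 0.0049720 mm⁻¹.
dᵢ = 1/0.0049720 ≈ 201.1268 mm.

201.13 mm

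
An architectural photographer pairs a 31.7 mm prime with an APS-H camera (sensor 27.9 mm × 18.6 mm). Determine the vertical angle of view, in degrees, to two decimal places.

Angle of view α = 2·arctan(h/2f) with h = 18.6 mm and f = 31.7 mm.
h/2f = 0.29338; arctan(0.29338) ≈ 16.3504°, so α ≈ 32.7008°.

32.70°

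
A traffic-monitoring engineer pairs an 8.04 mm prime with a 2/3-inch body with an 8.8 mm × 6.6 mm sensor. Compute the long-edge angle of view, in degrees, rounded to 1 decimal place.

Angle of view α = 2·arctan(w/2f) with w = 8.8 mm and f = 8.04 mm.
w/2f = 0.54726; arctan(0.54726) ≈ 28.6903°, so α ≈ 57.3806°.

57.4°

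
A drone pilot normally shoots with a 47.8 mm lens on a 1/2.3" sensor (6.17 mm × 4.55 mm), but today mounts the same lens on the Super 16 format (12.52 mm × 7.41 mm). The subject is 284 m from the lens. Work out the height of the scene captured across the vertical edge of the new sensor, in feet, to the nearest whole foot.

144 ft

The focal length stays 47.8 mm; the relevant sensor dimension is now h = 7.41 mm. Object distance dₒ = 284 m = 284000 mm.
Thin-lens field height W = h·(dₒ − f)/f = 7.41 × (284000 − 47.8)/47.8 ≈ 44018.531 mm = 44018.531/304.8 ft = 144.418 ft.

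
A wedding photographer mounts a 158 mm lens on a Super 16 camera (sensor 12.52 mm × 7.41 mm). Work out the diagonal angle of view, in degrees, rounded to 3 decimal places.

5.272°

Sensor diagonal = √(12.52² + 7.41²) = √211.6585 ≈ 14.5485 mm.
Angle of view α = 2·arctan(d/2f) with d = 14.5485 mm and f = 158 mm.
d/2f = 0.04604; arctan(0.04604) ≈ 2.6360°, so α ≈ 5.2720°.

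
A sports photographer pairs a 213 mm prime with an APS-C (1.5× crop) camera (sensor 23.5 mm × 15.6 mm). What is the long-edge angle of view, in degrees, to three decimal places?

6.315°

Angle of view α = 2·arctan(w/2f) with w = 23.5 mm and f = 213 mm.
w/2f = 0.05516; arctan(0.05516) ≈ 3.1575°, so α ≈ 6.3150°.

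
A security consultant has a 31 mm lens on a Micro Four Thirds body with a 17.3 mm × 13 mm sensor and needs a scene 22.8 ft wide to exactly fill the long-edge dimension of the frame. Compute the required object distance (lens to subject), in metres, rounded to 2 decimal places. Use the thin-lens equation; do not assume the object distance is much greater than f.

12.48 m

W: 22.8 ft × 304.8 mm/ft = 6949.44 mm.
Magnification m = w/W = dᵢ/dₒ; combined with 1/f = 1/dₒ + 1/dᵢ this gives dₒ = f·(1 + W/w).
dₒ = 31 mm × (1 + 6949.44/17.3) = 31 × 402.7017 ≈ 12483.753 mm = 12.4838 m.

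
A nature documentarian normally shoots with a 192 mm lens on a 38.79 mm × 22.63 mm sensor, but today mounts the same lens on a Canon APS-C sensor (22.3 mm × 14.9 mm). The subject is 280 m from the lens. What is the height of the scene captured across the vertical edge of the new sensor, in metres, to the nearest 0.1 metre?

The focal length stays 192 mm; the relevant sensor dimension is now h = 14.9 mm. Object distance dₒ = 280 m = 280000 mm.
Thin-lens field height W = h·(dₒ − f)/f = 14.9 × (280000 − 192)/192 ≈ 21714.267 mm = 21.7143 m.

21.7 m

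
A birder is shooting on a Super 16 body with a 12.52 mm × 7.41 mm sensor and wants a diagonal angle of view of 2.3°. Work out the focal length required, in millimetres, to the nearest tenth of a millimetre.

Sensor diagonal = √(12.52² + 7.41²) = √211.6585 ≈ 14.5485 mm.
From α = 2·arctan(d/2f) we get f = d / (2·tan(α/2)).
With d = 14.5485 mm and α/2 = 1.15°, tan(α/2) ≈ 0.02007, so f ≈ 14.5485 / 0.04015 ≈ 362.3717 mm.

362.4 mm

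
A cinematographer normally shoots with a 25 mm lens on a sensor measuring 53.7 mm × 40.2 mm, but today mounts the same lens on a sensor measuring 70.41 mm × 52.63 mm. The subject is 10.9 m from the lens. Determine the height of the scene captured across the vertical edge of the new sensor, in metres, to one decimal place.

22.9 m

The focal length stays 25 mm; the relevant sensor dimension is now h = 52.63 mm. Object distance dₒ = 10.9 m = 10900 mm.
Thin-lens field height W = h·(dₒ − f)/f = 52.63 × (10900 − 25)/25 ≈ 22894.050 mm = 22.8941 m.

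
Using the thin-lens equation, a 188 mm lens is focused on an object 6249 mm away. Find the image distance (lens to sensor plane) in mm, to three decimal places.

193.831 mm

1/dᵢ = 1/f − 1/dₒ = 1/188 − 1/6249 = 0.0051591 mm⁻¹.
dᵢ = 1/0.0051591 ≈ 193.8314 mm.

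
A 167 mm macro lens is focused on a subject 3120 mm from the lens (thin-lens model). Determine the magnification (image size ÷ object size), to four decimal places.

Thin lens: 1/f = 1/dₒ + 1/dᵢ → 1/dᵢ = 1/167 − 1/3120 = 0.0056675 mm⁻¹, so dᵢ ≈ 176.4443 mm.
Magnification m = dᵢ/dₒ = 176.4443/3120 ≈ 0.05655.

0.0566×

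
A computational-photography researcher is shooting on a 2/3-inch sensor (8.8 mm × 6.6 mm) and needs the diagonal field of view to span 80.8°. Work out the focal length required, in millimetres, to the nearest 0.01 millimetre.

6.46 mm

Sensor diagonal = √(8.8² + 6.6²) = √121.0000 ≈ 11.0000 mm.
From α = 2·arctan(d/2f) we get f = d / (2·tan(α/2)).
With d = 11.0000 mm and α/2 = 40.4°, tan(α/2) ≈ 0.85107, so f ≈ 11.0000 / 1.70213 ≈ 6.4625 mm.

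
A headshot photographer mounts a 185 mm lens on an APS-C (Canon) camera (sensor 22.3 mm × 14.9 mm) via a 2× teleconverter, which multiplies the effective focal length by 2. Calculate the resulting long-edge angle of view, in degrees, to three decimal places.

Effective focal length f = 185 × 2 = 370 mm.
α = 2·arctan(22.3 / (2 × 370)) = 2·arctan(0.03014) ≈ 3.4522°.

3.452°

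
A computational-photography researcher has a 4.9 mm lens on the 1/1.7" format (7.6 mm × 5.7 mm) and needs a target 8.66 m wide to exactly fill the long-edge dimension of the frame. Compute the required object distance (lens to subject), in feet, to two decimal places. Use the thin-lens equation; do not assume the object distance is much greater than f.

W: 8.66 m = 8660 mm.
Magnification m = w/W = dᵢ/dₒ; combined with 1/f = 1/dₒ + 1/dᵢ this gives dₒ = f·(1 + W/w).
dₒ = 4.9 mm × (1 + 8660/7.6) = 4.9 × 1140.4737 ≈ 5588.321 mm = 5588.321/304.8 ft = 18.3344 ft.

18.33 ft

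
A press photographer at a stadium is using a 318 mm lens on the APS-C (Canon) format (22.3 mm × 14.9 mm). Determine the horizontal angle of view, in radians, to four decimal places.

Angle of view α = 2·arctan(w/2f) with w = 22.3 mm and f = 318 mm.
w/2f = 0.03506; arctan(0.03506) ≈ 0.0350 rad, so α ≈ 0.0701 rad.

0.0701 rad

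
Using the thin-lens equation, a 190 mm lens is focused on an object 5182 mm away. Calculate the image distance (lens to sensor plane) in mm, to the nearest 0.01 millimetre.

1/dᵢ = 1/f − 1/dₒ = 1/190 − 1/5182 = 0.0050702 mm⁻¹.
dᵢ = 1/0.0050702 ≈ 197.2316 mm.

197.23 mm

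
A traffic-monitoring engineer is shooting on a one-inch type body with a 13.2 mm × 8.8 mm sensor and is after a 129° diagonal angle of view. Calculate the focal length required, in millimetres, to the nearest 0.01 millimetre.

3.78 mm

Sensor diagonal = √(13.2² + 8.8²) = √251.6800 ≈ 15.8644 mm.
From α = 2·arctan(d/2f) we get f = d / (2·tan(α/2)).
With d = 15.8644 mm and α/2 = 64.5°, tan(α/2) ≈ 2.09654, so f ≈ 15.8644 / 4.19309 ≈ 3.7835 mm.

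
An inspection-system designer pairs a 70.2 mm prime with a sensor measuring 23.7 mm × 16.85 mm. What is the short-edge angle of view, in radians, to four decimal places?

Angle of view α = 2·arctan(h/2f) with h = 16.85 mm and f = 70.2 mm.
h/2f = 0.12001; arctan(0.12001) ≈ 0.1194 rad, so α ≈ 0.2389 rad.

0.2389 rad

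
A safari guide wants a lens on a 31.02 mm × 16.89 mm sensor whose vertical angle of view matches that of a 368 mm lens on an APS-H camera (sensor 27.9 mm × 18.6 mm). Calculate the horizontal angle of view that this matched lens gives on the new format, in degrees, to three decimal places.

Equal vertical AOV ⇒ f₂ = f₁ · 16.89/18.6 = 368 × 0.90806 ≈ 334.1677 mm.
Horizontal AOV on the new format = 2·arctan(31.02 / (2 × 334.1677)) = 2·arctan(0.04641) ≈ 5.3148°.

5.315°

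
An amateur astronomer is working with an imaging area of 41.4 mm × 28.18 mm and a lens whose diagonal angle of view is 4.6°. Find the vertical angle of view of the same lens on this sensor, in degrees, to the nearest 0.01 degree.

2.59°

Sensor diagonal = √(41.4² + 28.18²) = √2508.0724 ≈ 50.0807 mm.
From the diagonal AOV: f = 50.0807 / (2·tan(2.3°)) = 50.0807 / 0.08033 ≈ 623.4498 mm.
Vertical AOV = 2·arctan(28.18 / (2 × 623.4498)) = 2·arctan(0.02260) ≈ 2.5893°.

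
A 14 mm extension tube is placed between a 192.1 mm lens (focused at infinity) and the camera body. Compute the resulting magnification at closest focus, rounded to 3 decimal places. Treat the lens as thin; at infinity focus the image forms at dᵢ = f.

The tube moves the image plane from f to f + e, so dᵢ = 192.1 + 14 = 206.1 mm. Focus is achieved when 1/f = 1/dₒ + 1/dᵢ, giving dₒ = 1/(1/f − 1/(f+e)).
Magnification m = dᵢ/dₒ = (f+e)·(1/f − 1/(f+e)) = e/f = 14/192.1 ≈ 0.0729.

0.073×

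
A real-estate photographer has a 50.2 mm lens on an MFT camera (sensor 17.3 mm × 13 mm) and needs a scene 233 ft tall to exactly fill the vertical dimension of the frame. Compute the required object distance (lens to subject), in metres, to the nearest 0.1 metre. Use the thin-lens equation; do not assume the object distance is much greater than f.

274.3 m

W: 233 ft × 304.8 mm/ft = 71018.40 mm.
Magnification m = h/W = dᵢ/dₒ; combined with 1/f = 1/dₒ + 1/dᵢ this gives dₒ = f·(1 + W/h).
dₒ = 50.2 mm × (1 + 71018.4/13) = 50.2 × 5463.9537 ≈ 274290.474 mm = 274.29 m.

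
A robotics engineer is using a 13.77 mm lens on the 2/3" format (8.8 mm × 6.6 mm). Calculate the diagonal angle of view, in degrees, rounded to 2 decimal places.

43.55°

Sensor diagonal = √(8.8² + 6.6²) = √121.0000 ≈ 11.0000 mm.
Angle of view α = 2·arctan(d/2f) with d = 11.0000 mm and f = 13.77 mm.
d/2f = 0.39942; arctan(0.39942) ≈ 21.7727°, so α ≈ 43.5454°.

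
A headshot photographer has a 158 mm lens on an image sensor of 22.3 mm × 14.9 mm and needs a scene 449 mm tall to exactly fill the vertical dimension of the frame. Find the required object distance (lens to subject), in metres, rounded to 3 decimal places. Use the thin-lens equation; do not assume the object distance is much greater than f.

Magnification m = h/W = dᵢ/dₒ; combined with 1/f = 1/dₒ + 1/dᵢ this gives dₒ = f·(1 + W/h).
dₒ = 158 mm × (1 + 449/14.9) = 158 × 31.1342 ≈ 4919.208 mm = 4.91921 m.

4.919 m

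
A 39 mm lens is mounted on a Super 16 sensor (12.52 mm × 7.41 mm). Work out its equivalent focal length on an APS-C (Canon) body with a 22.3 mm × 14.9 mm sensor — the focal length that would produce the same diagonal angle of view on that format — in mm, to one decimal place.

Sensor diagonal = √(12.52² + 7.41²) = √211.6585 ≈ 14.5485 mm.
Sensor diagonal = √(22.3² + 14.9²) = √719.3000 ≈ 26.8198 mm.
Equal angle of view means equal diagonal/f ratio, so f₂ = f₁ · (diagonal₂/diagonal₁) = 39 × 26.8198/14.5485.
f₂ = 39 × 1.84347 ≈ 71.896 mm.

71.9 mm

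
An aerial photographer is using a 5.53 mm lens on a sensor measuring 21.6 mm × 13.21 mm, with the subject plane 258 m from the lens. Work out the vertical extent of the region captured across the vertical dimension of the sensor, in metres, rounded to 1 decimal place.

dₒ: 258 m = 258000 mm.
Similar triangles through the lens centre give W/dₒ = h/dᵢ; with 1/f = 1/dₒ + 1/dᵢ this gives W = h·(dₒ − f)/f.
W = 13.21 mm × (258000 − 5.53) / 5.53 = 13.21 × 46653.6112 ≈ 616294.204 mm = 616.294 m.

616.3 m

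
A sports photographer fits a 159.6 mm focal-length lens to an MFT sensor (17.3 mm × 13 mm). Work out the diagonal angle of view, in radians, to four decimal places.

0.1354 rad

Sensor diagonal = √(17.3² + 13²) = √468.2900 ≈ 21.6400 mm.
Angle of view α = 2·arctan(d/2f) with d = 21.6400 mm and f = 159.6 mm.
d/2f = 0.06779; arctan(0.06779) ≈ 0.0677 rad, so α ≈ 0.1354 rad.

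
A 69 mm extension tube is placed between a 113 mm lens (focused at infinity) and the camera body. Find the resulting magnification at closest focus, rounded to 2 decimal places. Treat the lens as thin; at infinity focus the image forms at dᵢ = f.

0.61×

The tube moves the image plane from f to f + e, so dᵢ = 113 + 69 = 182 mm. Focus is achieved when 1/f = 1/dₒ + 1/dᵢ, giving dₒ = 1/(1/f − 1/(f+e)).
Magnification m = dᵢ/dₒ = (f+e)·(1/f − 1/(f+e)) = e/f = 69/113 ≈ 0.6106.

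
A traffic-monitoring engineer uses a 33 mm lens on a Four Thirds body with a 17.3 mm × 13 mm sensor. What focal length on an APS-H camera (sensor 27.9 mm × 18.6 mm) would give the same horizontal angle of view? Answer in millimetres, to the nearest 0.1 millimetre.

Equal angle of view means equal width/f ratio, so f₂ = f₁ · (width₂/width₁) = 33 × 27.9/17.3.
f₂ = 33 × 1.61272 ≈ 53.220 mm.

53.2 mm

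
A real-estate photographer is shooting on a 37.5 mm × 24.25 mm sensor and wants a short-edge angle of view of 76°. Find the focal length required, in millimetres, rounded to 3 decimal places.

From α = 2·arctan(h/2f) we get f = h / (2·tan(α/2)).
With h = 24.25 mm and α/2 = 38°, tan(α/2) ≈ 0.78129, so f ≈ 24.25 / 1.56257 ≈ 15.5193 mm.

15.519 mm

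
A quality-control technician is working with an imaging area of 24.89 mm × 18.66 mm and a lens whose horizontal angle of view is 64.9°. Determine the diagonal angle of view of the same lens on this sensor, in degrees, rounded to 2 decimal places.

From the horizontal AOV: f = 24.89 / (2·tan(32.45°)) = 24.89 / 1.27169 ≈ 19.5724 mm.
Sensor diagonal = √(24.89² + 18.66²) = √967.7077 ≈ 31.1080 mm.
Diagonal AOV = 2·arctan(31.1080 / (2 × 19.5724)) = 2·arctan(0.79469) ≈ 76.9476°.

76.95°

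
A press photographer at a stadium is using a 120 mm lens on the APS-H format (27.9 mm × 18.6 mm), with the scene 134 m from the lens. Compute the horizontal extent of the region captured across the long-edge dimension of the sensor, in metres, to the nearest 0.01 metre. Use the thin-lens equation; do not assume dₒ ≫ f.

31.13 m

dₒ: 134 m = 134000 mm.
Similar triangles through the lens centre give W/dₒ = w/dᵢ; with 1/f = 1/dₒ + 1/dᵢ this gives W = w·(dₒ − f)/f.
W = 27.9 mm × (134000 − 120) / 120 = 27.9 × 1115.6667 ≈ 31127.100 mm = 31.1271 m.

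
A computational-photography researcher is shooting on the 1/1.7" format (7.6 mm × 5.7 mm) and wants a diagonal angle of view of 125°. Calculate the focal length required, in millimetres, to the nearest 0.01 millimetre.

Sensor diagonal = √(7.6² + 5.7²) = √90.2500 ≈ 9.5000 mm.
From α = 2·arctan(d/2f) we get f = d / (2·tan(α/2)).
With d = 9.5000 mm and α/2 = 62.5°, tan(α/2) ≈ 1.92098, so f ≈ 9.5000 / 3.84196 ≈ 2.4727 mm.

2.47 mm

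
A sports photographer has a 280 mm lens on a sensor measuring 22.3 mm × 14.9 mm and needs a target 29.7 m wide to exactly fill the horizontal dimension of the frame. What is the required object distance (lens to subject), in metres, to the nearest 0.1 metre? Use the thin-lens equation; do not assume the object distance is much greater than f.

373.2 m

W: 29.7 m = 29700 mm.
Magnification m = w/W = dᵢ/dₒ; combined with 1/f = 1/dₒ + 1/dᵢ this gives dₒ = f·(1 + W/w).
dₒ = 280 mm × (1 + 29700/22.3) = 280 × 1332.8386 ≈ 373194.798 mm = 373.195 m.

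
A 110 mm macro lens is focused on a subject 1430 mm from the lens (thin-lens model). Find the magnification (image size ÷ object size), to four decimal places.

Thin lens: 1/f = 1/dₒ + 1/dᵢ → 1/dᵢ = 1/110 − 1/1430 = 0.0083916 mm⁻¹, so dᵢ ≈ 119.1667 mm.
Magnification m = dᵢ/dₒ = 119.1667/1430 ≈ 0.08333.

0.0833×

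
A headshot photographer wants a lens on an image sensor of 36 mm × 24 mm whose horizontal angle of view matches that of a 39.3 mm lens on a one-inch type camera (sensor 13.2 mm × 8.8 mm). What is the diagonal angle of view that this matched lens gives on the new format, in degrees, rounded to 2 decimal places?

Equal horizontal AOV ⇒ f₂ = f₁ · 36/13.2 = 39.3 × 2.72727 ≈ 107.1818 mm.
Sensor diagonal = √(36² + 24²) = √1872.0000 ≈ 43.2666 mm.
Diagonal AOV on the new format = 2·arctan(43.2666 / (2 × 107.1818)) = 2·arctan(0.20184) ≈ 22.8223°.

22.82°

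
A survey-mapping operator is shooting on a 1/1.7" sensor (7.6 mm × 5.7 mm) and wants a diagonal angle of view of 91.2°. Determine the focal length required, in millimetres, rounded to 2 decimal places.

4.65 mm

Sensor diagonal = √(7.6² + 5.7²) = √90.2500 ≈ 9.5000 mm.
From α = 2·arctan(d/2f) we get f = d / (2·tan(α/2)).
With d = 9.5000 mm and α/2 = 45.6°, tan(α/2) ≈ 1.02117, so f ≈ 9.5000 / 2.04233 ≈ 4.6515 mm.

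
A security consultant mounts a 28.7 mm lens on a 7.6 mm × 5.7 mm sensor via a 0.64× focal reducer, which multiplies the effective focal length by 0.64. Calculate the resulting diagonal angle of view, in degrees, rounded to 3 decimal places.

28.998°

Effective focal length f = 28.7 × 0.64 = 18.368 mm.
Sensor diagonal = √(7.6² + 5.7²) = √90.2500 ≈ 9.5000 mm.
α = 2·arctan(9.500 / (2 × 18.368)) = 2·arctan(0.25860) ≈ 28.9983°.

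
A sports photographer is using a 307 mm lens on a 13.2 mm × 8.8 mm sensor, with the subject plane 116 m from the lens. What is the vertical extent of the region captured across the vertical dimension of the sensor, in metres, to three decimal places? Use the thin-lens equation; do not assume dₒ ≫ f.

dₒ: 116 m = 116000 mm.
Similar triangles through the lens centre give W/dₒ = h/dᵢ; with 1/f = 1/dₒ + 1/dᵢ this gives W = h·(dₒ − f)/f.
W = 8.8 mm × (116000 − 307) / 307 = 8.8 × 376.8502 ≈ 3316.281 mm = 3.31628 m.

3.316 m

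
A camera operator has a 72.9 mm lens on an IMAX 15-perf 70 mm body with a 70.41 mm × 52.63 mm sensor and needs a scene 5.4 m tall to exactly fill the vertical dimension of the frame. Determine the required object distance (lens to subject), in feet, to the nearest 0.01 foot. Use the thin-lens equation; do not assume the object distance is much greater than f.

24.78 ft

W: 5.4 m = 5400 mm.
Magnification m = h/W = dᵢ/dₒ; combined with 1/f = 1/dₒ + 1/dᵢ this gives dₒ = f·(1 + W/h).
dₒ = 72.9 mm × (1 + 5400/52.63) = 72.9 × 103.6031 ≈ 7552.664 mm = 7552.664/304.8 ft = 24.7791 ft.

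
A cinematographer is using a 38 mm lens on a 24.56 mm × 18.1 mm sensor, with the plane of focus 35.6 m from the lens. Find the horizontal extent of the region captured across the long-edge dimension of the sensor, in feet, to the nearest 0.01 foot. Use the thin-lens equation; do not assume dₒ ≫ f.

dₒ: 35.6 m = 35600 mm.
Similar triangles through the lens centre give W/dₒ = w/dᵢ; with 1/f = 1/dₒ + 1/dᵢ this gives W = w·(dₒ − f)/f.
W = 24.56 mm × (35600 − 38) / 38 = 24.56 × 935.8421 ≈ 22984.282 mm = 22984.282/304.8 ft = 75.4078 ft.

75.41 ft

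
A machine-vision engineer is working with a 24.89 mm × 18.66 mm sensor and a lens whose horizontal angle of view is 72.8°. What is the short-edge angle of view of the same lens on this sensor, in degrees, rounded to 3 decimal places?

From the horizontal AOV: f = 24.89 / (2·tan(36.4°)) = 24.89 / 1.47453 ≈ 16.8800 mm.
Short-edge AOV = 2·arctan(18.66 / (2 × 16.8800)) = 2·arctan(0.55273) ≈ 57.8611°.

57.861°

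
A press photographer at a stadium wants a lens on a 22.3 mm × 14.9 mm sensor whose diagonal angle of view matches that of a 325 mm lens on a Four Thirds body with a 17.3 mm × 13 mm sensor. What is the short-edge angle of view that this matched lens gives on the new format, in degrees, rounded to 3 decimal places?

2.119°

Sensor diagonal = √(17.3² + 13²) = √468.2900 ≈ 21.6400 mm.
Sensor diagonal = √(22.3² + 14.9²) = √719.3000 ≈ 26.8198 mm.
Equal diagonal AOV ⇒ f₂ = f₁ · 26.8198/21.6400 = 325 × 1.23936 ≈ 402.7921 mm.
Short-edge AOV on the new format = 2·arctan(14.9 / (2 × 402.7921)) = 2·arctan(0.01850) ≈ 2.1192°.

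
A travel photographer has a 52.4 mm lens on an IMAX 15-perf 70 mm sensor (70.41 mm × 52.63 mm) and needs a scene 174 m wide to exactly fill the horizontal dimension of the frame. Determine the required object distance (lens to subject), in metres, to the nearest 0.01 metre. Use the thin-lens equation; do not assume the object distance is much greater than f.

129.55 m

W: 174 m = 174000 mm.
Magnification m = w/W = dᵢ/dₒ; combined with 1/f = 1/dₒ + 1/dᵢ this gives dₒ = f·(1 + W/w).
dₒ = 52.4 mm × (1 + 174000/70.41) = 52.4 × 2472.2399 ≈ 129545.370 mm = 129.545 m.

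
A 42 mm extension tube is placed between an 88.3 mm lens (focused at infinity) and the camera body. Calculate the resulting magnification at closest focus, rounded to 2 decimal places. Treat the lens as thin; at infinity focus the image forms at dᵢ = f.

The tube moves the image plane from f to f + e, so dᵢ = 88.3 + 42 = 130.3 mm. Focus is achieved when 1/f = 1/dₒ + 1/dᵢ, giving dₒ = 1/(1/f − 1/(f+e)).
Magnification m = dᵢ/dₒ = (f+e)·(1/f − 1/(f+e)) = e/f = 42/88.3 ≈ 0.4757.

0.48×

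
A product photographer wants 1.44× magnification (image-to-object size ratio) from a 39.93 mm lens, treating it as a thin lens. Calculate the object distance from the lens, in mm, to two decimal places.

67.66 mm

With m = dᵢ/dₒ and 1/f = 1/dₒ + 1/dᵢ, substituting dᵢ = m·dₒ gives 1/f = (1 + 1/m)/dₒ, hence dₒ = f·(1 + 1/m).
dₒ = 39.93 × (1 + 1/1.44) = 39.93 × 1.69444 ≈ 67.659 mm.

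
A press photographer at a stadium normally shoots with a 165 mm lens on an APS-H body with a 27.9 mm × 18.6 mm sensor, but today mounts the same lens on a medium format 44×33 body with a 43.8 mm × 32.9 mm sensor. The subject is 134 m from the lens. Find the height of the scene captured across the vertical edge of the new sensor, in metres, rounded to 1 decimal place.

26.7 m

The focal length stays 165 mm; the relevant sensor dimension is now h = 32.9 mm. Object distance dₒ = 134 m = 134000 mm.
Thin-lens field height W = h·(dₒ − f)/f = 32.9 × (134000 − 165)/165 ≈ 26685.888 mm = 26.6859 m.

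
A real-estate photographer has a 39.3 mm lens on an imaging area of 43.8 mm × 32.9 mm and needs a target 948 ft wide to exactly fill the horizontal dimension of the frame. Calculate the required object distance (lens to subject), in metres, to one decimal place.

259.3 m

W: 948 ft × 304.8 mm/ft = 288950.39 mm.
Magnification m = w/W = dᵢ/dₒ; combined with 1/f = 1/dₒ + 1/dᵢ this gives dₒ = f·(1 + W/w).
dₒ = 39.3 mm × (1 + 288950/43.8) = 39.3 × 6598.0409 ≈ 259303.007 mm = 259.303 m.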